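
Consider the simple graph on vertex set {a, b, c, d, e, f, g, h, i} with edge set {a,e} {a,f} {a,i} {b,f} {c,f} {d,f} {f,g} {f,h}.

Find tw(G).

A width-1 tree decomposition is:
Bags: B1 = {b, f}  B2 = {d, f}  B3 = {f, g}  B4 = {a, f}  B5 = {c, f}  B6 = {a, e}  B7 = {f, h}  B8 = {a, i}
Tree: B1–B2, B2–B3, B1–B4, B1–B5, B4–B6, B5–B7, B4–B8
Each bag holds 2 vertices, so the decomposition has width 1, which upper-bounds the treewidth. G has an edge, so its treewidth is at least 1. Therefore the treewidth is 1.

1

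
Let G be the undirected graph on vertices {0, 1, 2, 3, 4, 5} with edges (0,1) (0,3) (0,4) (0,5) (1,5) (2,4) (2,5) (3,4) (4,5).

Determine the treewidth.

2

A width-2 tree decomposition is:
Bags: B1 = {2, 4, 5}  B2 = {0, 4, 5}  B3 = {0, 1, 5}  B4 = {0, 3, 4}
Tree: B1–B2, B2–B3, B2–B4
The largest bag has 3 vertices, giving width 2; this decomposition certifies tw(G) ≤ 2. Conversely, {0, 1, 5} is a clique of size 3, and the vertices of any clique must share a bag in every tree decomposition; so some bag has ≥ 3 vertices and tw(G) ≥ 2. The upper and lower bounds meet at 2, so that is the treewidth.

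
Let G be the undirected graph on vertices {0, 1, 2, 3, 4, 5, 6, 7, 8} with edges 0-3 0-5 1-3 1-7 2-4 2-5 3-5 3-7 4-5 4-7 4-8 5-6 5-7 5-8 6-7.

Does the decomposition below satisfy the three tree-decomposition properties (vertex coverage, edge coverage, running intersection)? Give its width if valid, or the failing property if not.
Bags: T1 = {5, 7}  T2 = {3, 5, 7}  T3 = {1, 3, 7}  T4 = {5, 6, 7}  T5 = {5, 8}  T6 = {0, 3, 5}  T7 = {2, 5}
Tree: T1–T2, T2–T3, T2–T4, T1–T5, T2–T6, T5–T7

No — vertex 4 appears in no bag.

A tree decomposition must satisfy three properties: every vertex lies in some bag; for every edge, both endpoints lie together in some bag; and for every vertex, the bags containing it form a connected subtree. Here vertex 4 appears in no bag, so the decomposition is invalid.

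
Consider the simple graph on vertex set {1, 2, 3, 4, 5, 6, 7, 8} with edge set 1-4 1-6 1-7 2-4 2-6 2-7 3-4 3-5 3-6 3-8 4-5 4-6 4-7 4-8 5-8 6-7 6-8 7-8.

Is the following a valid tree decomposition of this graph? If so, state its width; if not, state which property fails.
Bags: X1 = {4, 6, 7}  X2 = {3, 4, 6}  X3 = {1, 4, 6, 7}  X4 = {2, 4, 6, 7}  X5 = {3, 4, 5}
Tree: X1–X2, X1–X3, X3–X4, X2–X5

No — vertex 8 appears in no bag.

A tree decomposition must satisfy three properties: every vertex lies in some bag; for every edge, both endpoints lie together in some bag; and for every vertex, the bags containing it form a connected subtree. Here vertex 8 appears in no bag, so the decomposition is invalid.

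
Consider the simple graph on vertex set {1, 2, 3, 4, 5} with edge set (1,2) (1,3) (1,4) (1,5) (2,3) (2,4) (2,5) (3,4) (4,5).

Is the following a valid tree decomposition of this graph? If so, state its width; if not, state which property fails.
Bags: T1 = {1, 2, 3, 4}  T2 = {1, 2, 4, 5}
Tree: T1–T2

Vertex coverage: the bags together contain {1, 2, 3, 4, 5}, the full vertex set. Edge coverage: each edge of G has both endpoints in at least one bag. Running intersection: for every vertex, the bags containing it form a connected subtree. All three properties hold, so this is a valid tree decomposition of width max|bag| − 1 = 3, and hence tw(G) ≤ 3.

Yes; width 3.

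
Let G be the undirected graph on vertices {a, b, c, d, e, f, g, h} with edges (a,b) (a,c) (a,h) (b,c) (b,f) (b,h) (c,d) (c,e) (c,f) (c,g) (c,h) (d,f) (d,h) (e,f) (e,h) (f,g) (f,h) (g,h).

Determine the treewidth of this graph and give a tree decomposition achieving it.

Each bag holds 4 vertices, so the decomposition has width 3, which upper-bounds the treewidth. Conversely, {a, b, c, h} is a clique of size 4, and the vertices of any clique must share a bag in every tree decomposition; so some bag has ≥ 4 vertices and tw(G) ≥ 3. Therefore the treewidth is 3.

Treewidth 3.
One optimal decomposition is:
Bags: B1 = {c, f, g, h}  B2 = {b, c, f, h}  B3 = {c, d, f, h}  B4 = {a, b, c, h}  B5 = {c, e, f, h}
Tree: B1–B2, B1–B3, B2–B4, B2–B5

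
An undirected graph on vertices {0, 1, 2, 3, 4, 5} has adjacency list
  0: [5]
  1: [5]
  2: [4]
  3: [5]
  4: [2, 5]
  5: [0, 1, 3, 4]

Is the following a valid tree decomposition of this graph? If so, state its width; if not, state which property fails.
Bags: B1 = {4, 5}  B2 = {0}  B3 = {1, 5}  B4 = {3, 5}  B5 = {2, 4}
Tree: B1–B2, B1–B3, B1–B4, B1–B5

A tree decomposition must satisfy three properties: every vertex lies in some bag; for every edge, both endpoints lie together in some bag; and for every vertex, the bags containing it form a connected subtree. Here edge (5,0) lies in no bag, so the decomposition is invalid.

No — edge (5,0) lies in no bag.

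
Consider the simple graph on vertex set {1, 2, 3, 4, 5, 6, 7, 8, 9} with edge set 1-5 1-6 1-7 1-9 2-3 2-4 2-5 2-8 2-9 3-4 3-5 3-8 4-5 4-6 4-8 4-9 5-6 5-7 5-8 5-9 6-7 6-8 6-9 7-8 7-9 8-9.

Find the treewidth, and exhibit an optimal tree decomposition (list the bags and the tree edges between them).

The largest bag has 5 vertices, giving width 4; this decomposition certifies tw(G) ≤ 4. For the lower bound, the 5 vertices {2, 4, 5, 8, 9} are pairwise adjacent, and any tree decomposition puts a clique entirely inside one bag — forcing width ≥ 4. Hence tw(G) = 4 exactly.

Treewidth 4.
One optimal decomposition is:
Bags: B1 = {4, 5, 6, 8, 9}  B2 = {2, 4, 5, 8, 9}  B3 = {2, 3, 4, 5, 8}  B4 = {5, 6, 7, 8, 9}  B5 = {1, 5, 6, 7, 9}
Tree: B1–B2, B2–B3, B1–B4, B4–B5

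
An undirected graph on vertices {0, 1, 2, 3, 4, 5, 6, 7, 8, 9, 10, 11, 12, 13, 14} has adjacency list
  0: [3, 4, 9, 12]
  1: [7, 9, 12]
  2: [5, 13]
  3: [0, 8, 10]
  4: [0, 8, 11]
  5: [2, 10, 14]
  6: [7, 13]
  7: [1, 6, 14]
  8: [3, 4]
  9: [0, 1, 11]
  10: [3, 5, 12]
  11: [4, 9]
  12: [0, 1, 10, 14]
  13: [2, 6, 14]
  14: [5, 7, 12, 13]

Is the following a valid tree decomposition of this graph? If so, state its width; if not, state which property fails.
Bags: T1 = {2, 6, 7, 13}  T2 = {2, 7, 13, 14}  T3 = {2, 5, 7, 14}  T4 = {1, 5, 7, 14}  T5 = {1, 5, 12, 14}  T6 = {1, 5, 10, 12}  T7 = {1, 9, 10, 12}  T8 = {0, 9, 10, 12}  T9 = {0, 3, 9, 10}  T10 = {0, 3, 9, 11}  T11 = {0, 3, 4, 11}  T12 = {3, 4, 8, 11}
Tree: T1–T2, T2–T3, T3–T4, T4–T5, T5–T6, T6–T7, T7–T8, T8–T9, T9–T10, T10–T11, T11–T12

Yes; width 3.

Every vertex of G appears in some bag (union = {0, 1, 2, 3, 4, 5, 6, 7, 8, 9, 10, 11, 12, 13, 14}); every edge is covered by a bag; and for each vertex v the set of bags containing v is connected in the bag tree. The decomposition is therefore valid. The largest bag has 4 vertices, so the width is 3.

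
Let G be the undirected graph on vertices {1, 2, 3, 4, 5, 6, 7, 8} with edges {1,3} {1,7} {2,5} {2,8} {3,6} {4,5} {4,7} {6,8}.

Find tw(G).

2

A width-2 tree decomposition is:
Bags: B1 = {3, 6, 8}  B2 = {1, 3, 8}  B3 = {1, 7, 8}  B4 = {4, 7, 8}  B5 = {4, 5, 8}  B6 = {2, 5, 8}
Tree: B1–B2, B2–B3, B3–B4, B4–B5, B5–B6
Every bag has size at most 3, so the width is 3 − 1 = 2 and tw(G) ≤ 2. Since 8–6–3–1–7–4–5–2–8 is a cycle in G, G is not acyclic. Forests are exactly the graphs of treewidth ≤ 1, so tw(G) ≥ 2. Combining the bounds, tw(G) = 2.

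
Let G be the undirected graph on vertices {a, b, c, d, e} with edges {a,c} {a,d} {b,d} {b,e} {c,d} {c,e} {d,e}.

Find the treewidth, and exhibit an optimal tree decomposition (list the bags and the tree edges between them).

Each bag holds 3 vertices, so the decomposition has width 2, which upper-bounds the treewidth. Conversely, {c, d, e} is a clique of size 3, and the vertices of any clique must share a bag in every tree decomposition; so some bag has ≥ 3 vertices and tw(G) ≥ 2. Hence tw(G) = 2 exactly.

Treewidth 2.
One such decomposition:
Bags: B1 = {c, d, e}  B2 = {b, d, e}  B3 = {a, c, d}
Tree: B1–B2, B1–B3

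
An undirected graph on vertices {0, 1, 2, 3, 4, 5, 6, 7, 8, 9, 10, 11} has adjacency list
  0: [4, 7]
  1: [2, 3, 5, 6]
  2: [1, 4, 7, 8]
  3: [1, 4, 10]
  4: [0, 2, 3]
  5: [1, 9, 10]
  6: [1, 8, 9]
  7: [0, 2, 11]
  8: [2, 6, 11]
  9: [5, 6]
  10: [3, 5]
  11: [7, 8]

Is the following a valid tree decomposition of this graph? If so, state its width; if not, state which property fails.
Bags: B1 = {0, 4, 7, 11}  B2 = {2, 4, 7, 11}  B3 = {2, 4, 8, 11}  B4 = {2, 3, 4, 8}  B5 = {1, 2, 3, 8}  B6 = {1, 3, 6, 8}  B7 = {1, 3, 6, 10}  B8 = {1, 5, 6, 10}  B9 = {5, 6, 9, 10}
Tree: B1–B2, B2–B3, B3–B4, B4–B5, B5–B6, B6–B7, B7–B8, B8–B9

Every vertex of G appears in some bag (union = {0, 1, 2, 3, 4, 5, 6, 7, 8, 9, 10, 11}); every edge is covered by a bag; and for each vertex v the set of bags containing v is connected in the bag tree. The decomposition is therefore valid. The largest bag has 4 vertices, so the width is 3.

Yes; width 3.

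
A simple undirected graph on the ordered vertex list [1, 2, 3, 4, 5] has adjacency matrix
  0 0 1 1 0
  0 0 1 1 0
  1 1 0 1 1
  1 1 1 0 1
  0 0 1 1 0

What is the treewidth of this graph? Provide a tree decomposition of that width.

Treewidth 2.
Bags: B1 = {2, 3, 4}  B2 = {3, 4, 5}  B3 = {1, 3, 4}
Tree: B1–B2, B1–B3

Each bag holds 3 vertices, so the decomposition has width 2, which upper-bounds the treewidth. On the other hand G contains the 3-clique {1, 3, 4}. A clique must lie in a single bag of any decomposition, so no decomposition can have width below 2. Combining the bounds, tw(G) = 2.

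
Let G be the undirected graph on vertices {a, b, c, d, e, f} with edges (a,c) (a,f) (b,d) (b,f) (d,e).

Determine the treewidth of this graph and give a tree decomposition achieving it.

Each bag holds 2 vertices, so the decomposition has width 1, which upper-bounds the treewidth. Since G has at least one edge (e.g. c–a), it is not an edgeless graph, so tw(G) ≥ 1. Combining the bounds, tw(G) = 1.

Treewidth 1.
Bags: B1 = {a, c}  B2 = {a, f}  B3 = {b, f}  B4 = {b, d}  B5 = {d, e}
Tree: B1–B2, B2–B3, B3–B4, B4–B5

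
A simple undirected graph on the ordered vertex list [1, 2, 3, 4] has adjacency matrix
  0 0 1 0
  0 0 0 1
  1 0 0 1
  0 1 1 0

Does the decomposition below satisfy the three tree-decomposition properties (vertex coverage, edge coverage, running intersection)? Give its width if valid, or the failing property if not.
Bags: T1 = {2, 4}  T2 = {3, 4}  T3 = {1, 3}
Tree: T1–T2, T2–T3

Vertex coverage: the bags together contain {1, 2, 3, 4}, the full vertex set. Edge coverage: each edge of G has both endpoints in at least one bag. Running intersection: for every vertex, the bags containing it form a connected subtree. All three properties hold, so this is a valid tree decomposition of width max|bag| − 1 = 1, and hence tw(G) ≤ 1.

Yes; width 1.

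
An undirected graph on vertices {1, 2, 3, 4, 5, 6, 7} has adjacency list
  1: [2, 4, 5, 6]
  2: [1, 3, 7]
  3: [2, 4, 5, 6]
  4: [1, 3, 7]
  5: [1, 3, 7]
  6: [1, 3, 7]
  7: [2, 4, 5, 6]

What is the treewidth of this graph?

A width-3 tree decomposition is:
Bags: B1 = {1, 3, 6, 7}  B2 = {1, 3, 4, 7}  B3 = {1, 2, 3, 7}  B4 = {1, 3, 5, 7}
Tree: B1–B2, B2–B3, B3–B4
The largest bag has 4 vertices, giving width 3; this decomposition certifies tw(G) ≤ 3. For the lower bound: the 4 vertex sets {6,7}, {3,4}, {1}, {2} are disjoint, each induces a connected subgraph, and every pair is joined by at least one edge of G. Contracting each set to a single vertex therefore yields K_{4} as a minor, and since treewidth is minor-monotone, tw(G) ≥ tw(K_{4}) = 3. Combining the bounds, tw(G) = 3.

3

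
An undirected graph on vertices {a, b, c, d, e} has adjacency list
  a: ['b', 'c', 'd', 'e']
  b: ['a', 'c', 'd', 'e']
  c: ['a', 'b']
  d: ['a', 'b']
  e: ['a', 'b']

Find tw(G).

2

A width-2 tree decomposition is:
Bags: B1 = {a, b, c}  B2 = {a, b, d}  B3 = {a, b, e}
Tree: B1–B2, B2–B3
The largest bag has 3 vertices, giving width 2; this decomposition certifies tw(G) ≤ 2. Conversely, {a, b, d} is a clique of size 3, and the vertices of any clique must share a bag in every tree decomposition; so some bag has ≥ 3 vertices and tw(G) ≥ 2. The upper and lower bounds meet at 2, so that is the treewidth.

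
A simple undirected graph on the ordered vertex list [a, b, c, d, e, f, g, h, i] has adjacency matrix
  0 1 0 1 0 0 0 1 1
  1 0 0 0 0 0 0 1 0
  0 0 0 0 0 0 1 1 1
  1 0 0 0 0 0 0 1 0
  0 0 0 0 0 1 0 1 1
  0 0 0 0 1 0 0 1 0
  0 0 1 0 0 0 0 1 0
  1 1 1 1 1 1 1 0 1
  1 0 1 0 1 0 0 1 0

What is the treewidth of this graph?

2

A width-2 tree decomposition is:
Bags: B1 = {a, h, i}  B2 = {a, d, h}  B3 = {a, b, h}  B4 = {e, h, i}  B5 = {c, h, i}  B6 = {e, f, h}  B7 = {c, g, h}
Tree: B1–B2, B1–B3, B1–B4, B4–B5, B4–B6, B5–B7
Each bag holds 3 vertices, so the decomposition has width 2, which upper-bounds the treewidth. On the other hand G contains the 3-clique {a, d, h}. A clique must lie in a single bag of any decomposition, so no decomposition can have width below 2. Hence tw(G) = 2 exactly.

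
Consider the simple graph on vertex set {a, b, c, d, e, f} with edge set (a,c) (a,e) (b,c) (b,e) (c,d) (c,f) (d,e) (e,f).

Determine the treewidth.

2

A width-2 tree decomposition is:
Bags: B1 = {a, c, e}  B2 = {b, c, e}  B3 = {c, e, f}  B4 = {c, d, e}
Tree: B1–B2, B2–B3, B3–B4
Every bag has size at most 3, so the width is 3 − 1 = 2 and tw(G) ≤ 2. For the lower bound, G contains the cycle a–e–b–c–a, so G is not a forest; only forests have treewidth ≤ 1, hence tw(G) ≥ 2. Therefore the treewidth is 2.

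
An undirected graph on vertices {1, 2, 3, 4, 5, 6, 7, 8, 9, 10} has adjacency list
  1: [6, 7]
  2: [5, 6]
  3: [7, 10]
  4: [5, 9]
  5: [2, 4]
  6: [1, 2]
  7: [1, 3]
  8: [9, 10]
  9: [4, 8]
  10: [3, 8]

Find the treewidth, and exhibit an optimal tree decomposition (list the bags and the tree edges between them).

Treewidth 2.
One optimal decomposition is:
Bags: B1 = {4, 8, 9}  B2 = {4, 5, 8}  B3 = {2, 5, 8}  B4 = {2, 6, 8}  B5 = {1, 6, 8}  B6 = {1, 7, 8}  B7 = {3, 7, 8}  B8 = {3, 8, 10}
Tree: B1–B2, B2–B3, B3–B4, B4–B5, B5–B6, B6–B7, B7–B8

The largest bag has 3 vertices, giving width 2; this decomposition certifies tw(G) ≤ 2. The edges 8–9–4–5–2–6–1–7–3–10–8 form a cycle, so G is not a tree and its treewidth is at least 2. Combining the bounds, tw(G) = 2.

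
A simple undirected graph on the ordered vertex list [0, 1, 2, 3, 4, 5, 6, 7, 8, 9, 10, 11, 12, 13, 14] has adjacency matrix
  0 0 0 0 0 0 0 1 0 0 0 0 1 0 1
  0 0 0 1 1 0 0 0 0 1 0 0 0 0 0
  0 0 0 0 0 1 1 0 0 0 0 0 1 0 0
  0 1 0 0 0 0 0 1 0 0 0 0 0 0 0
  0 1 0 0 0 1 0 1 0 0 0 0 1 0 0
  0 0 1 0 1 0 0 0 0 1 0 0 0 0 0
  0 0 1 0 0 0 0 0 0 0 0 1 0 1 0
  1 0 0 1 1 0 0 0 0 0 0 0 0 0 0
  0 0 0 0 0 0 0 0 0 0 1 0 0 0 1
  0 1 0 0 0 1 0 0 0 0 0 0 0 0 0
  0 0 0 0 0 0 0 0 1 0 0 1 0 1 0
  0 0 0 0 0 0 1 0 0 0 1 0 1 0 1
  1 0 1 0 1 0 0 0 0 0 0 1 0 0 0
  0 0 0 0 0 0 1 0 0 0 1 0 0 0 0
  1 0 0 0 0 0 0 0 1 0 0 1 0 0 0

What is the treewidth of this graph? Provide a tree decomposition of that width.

Each bag holds 4 vertices, so the decomposition has width 3, which upper-bounds the treewidth. For the lower bound: the 4 vertex sets {8,10,13}, {14}, {11}, {0,2,6,12} are disjoint, each induces a connected subgraph, and every pair is joined by at least one edge of G. Contracting each set to a single vertex therefore yields K_{4} as a minor, and since treewidth is minor-monotone, tw(G) ≥ tw(K_{4}) = 3. Combining the bounds, tw(G) = 3.

Treewidth 3.
One such decomposition:
Bags: B1 = {8, 10, 13, 14}  B2 = {10, 11, 13, 14}  B3 = {6, 11, 13, 14}  B4 = {0, 6, 11, 14}  B5 = {0, 6, 11, 12}  B6 = {0, 2, 6, 12}  B7 = {0, 2, 7, 12}  B8 = {2, 4, 7, 12}  B9 = {2, 4, 5, 7}  B10 = {3, 4, 5, 7}  B11 = {1, 3, 4, 5}  B12 = {1, 3, 5, 9}
Tree: B1–B2, B2–B3, B3–B4, B4–B5, B5–B6, B6–B7, B7–B8, B8–B9, B9–B10, B10–B11, B11–B12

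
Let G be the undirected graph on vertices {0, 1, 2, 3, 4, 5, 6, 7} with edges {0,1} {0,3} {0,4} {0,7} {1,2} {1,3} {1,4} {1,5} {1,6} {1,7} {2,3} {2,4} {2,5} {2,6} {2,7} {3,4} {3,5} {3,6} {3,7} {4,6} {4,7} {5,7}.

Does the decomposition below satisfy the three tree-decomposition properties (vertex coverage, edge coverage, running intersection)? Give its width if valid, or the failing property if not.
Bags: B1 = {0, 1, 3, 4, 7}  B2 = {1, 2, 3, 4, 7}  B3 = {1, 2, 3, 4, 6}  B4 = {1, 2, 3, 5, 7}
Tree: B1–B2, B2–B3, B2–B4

Vertex coverage: the bags together contain {0, 1, 2, 3, 4, 5, 6, 7}, the full vertex set. Edge coverage: each edge of G has both endpoints in at least one bag. Running intersection: for every vertex, the bags containing it form a connected subtree. All three properties hold, so this is a valid tree decomposition of width max|bag| − 1 = 4, and hence tw(G) ≤ 4.

Yes; width 4.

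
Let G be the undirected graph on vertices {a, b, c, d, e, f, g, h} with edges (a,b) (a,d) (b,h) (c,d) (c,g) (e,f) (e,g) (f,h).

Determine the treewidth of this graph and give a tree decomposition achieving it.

Treewidth 2.
Bags: B1 = {c, e, g}  B2 = {c, e, f}  B3 = {c, f, h}  B4 = {b, c, h}  B5 = {a, b, c}  B6 = {a, c, d}
Tree: B1–B2, B2–B3, B3–B4, B4–B5, B5–B6

Every bag has size at most 3, so the width is 3 − 1 = 2 and tw(G) ≤ 2. For the lower bound, G contains the cycle c–g–e–f–h–b–a–d–c, so G is not a forest; only forests have treewidth ≤ 1, hence tw(G) ≥ 2. Therefore the treewidth is 2.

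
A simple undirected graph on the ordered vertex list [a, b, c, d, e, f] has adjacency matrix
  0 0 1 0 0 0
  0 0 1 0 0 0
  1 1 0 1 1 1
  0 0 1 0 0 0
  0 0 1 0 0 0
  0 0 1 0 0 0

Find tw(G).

A width-1 tree decomposition is:
Bags: B1 = {b, c}  B2 = {c, f}  B3 = {a, c}  B4 = {c, d}  B5 = {c, e}
Tree: B1–B2, B2–B3, B2–B4, B2–B5
Each bag holds 2 vertices, so the decomposition has width 1, which upper-bounds the treewidth. Since G has at least one edge (e.g. c–b), it is not an edgeless graph, so tw(G) ≥ 1. The upper and lower bounds meet at 1, so that is the treewidth.

1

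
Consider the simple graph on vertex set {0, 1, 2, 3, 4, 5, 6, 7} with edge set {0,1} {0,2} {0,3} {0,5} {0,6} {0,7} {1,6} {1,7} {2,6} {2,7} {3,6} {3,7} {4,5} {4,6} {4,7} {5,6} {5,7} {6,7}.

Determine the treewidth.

3

A width-3 tree decomposition is:
Bags: B1 = {0, 3, 6, 7}  B2 = {0, 2, 6, 7}  B3 = {0, 1, 6, 7}  B4 = {0, 5, 6, 7}  B5 = {4, 5, 6, 7}
Tree: B1–B2, B2–B3, B1–B4, B4–B5
Every bag has size at most 4, so the width is 4 − 1 = 3 and tw(G) ≤ 3. For the lower bound, the 4 vertices {0, 1, 6, 7} are pairwise adjacent, and any tree decomposition puts a clique entirely inside one bag — forcing width ≥ 3. The upper and lower bounds meet at 3, so that is the treewidth.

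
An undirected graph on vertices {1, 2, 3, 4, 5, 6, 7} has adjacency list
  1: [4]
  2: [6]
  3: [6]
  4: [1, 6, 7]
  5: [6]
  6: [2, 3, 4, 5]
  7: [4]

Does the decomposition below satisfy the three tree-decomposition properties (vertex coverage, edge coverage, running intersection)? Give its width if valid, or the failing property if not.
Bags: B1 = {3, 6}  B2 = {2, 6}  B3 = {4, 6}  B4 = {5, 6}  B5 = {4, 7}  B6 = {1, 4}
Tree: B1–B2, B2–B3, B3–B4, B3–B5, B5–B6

Yes; width 1.

Vertex coverage: the bags together contain {1, 2, 3, 4, 5, 6, 7}, the full vertex set. Edge coverage: each edge of G has both endpoints in at least one bag. Running intersection: for every vertex, the bags containing it form a connected subtree. All three properties hold, so this is a valid tree decomposition of width max|bag| − 1 = 1, and hence tw(G) ≤ 1.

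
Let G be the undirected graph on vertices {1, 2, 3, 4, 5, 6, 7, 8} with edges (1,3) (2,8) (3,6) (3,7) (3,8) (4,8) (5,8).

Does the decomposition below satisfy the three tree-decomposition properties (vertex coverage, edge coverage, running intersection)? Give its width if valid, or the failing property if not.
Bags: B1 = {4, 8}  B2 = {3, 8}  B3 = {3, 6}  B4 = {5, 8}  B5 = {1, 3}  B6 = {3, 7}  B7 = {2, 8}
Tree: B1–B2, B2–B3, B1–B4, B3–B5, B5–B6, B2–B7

Yes; width 1.

Vertex coverage: the bags together contain {1, 2, 3, 4, 5, 6, 7, 8}, the full vertex set. Edge coverage: each edge of G has both endpoints in at least one bag. Running intersection: for every vertex, the bags containing it form a connected subtree. All three properties hold, so this is a valid tree decomposition of width max|bag| − 1 = 1, and hence tw(G) ≤ 1.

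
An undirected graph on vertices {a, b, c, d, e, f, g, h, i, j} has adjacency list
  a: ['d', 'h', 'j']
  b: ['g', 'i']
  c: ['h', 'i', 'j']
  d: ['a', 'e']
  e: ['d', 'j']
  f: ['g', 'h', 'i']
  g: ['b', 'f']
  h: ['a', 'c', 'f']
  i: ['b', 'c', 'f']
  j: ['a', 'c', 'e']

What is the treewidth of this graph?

A width-2 tree decomposition is:
Bags: B1 = {d, e, j}  B2 = {a, d, j}  B3 = {a, c, j}  B4 = {a, c, h}  B5 = {c, h, i}  B6 = {f, h, i}  B7 = {b, f, i}  B8 = {b, f, g}
Tree: B1–B2, B2–B3, B3–B4, B4–B5, B5–B6, B6–B7, B7–B8
Every bag has size at most 3, so the width is 3 − 1 = 2 and tw(G) ≤ 2. For the lower bound, G contains the cycle e–d–a–j–e, so G is not a forest; only forests have treewidth ≤ 1, hence tw(G) ≥ 2. The upper and lower bounds meet at 2, so that is the treewidth.

2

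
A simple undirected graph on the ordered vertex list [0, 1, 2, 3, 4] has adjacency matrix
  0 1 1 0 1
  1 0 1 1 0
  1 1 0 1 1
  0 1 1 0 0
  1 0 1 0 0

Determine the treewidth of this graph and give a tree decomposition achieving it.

The largest bag has 3 vertices, giving width 2; this decomposition certifies tw(G) ≤ 2. Conversely, {0, 1, 2} is a clique of size 3, and the vertices of any clique must share a bag in every tree decomposition; so some bag has ≥ 3 vertices and tw(G) ≥ 2. The upper and lower bounds meet at 2, so that is the treewidth.

Treewidth 2.
One optimal decomposition is:
Bags: B1 = {0, 2, 4}  B2 = {0, 1, 2}  B3 = {1, 2, 3}
Tree: B1–B2, B2–B3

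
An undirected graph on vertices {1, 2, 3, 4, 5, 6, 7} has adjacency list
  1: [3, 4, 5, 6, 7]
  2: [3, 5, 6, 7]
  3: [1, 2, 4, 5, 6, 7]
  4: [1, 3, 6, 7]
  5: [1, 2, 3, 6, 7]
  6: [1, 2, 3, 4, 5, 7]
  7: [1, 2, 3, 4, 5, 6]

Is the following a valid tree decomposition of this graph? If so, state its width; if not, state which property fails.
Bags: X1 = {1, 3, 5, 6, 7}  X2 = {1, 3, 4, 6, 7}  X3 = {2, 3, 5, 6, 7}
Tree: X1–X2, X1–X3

Yes; width 4.

Every vertex of G appears in some bag (union = {1, 2, 3, 4, 5, 6, 7}); every edge is covered by a bag; and for each vertex v the set of bags containing v is connected in the bag tree. The decomposition is therefore valid. The largest bag has 5 vertices, so the width is 4.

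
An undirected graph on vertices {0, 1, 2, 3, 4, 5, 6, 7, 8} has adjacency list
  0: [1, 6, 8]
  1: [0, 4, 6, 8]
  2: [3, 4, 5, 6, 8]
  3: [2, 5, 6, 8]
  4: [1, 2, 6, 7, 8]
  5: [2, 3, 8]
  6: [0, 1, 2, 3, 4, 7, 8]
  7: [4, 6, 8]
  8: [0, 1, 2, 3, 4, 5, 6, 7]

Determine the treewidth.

3

A width-3 tree decomposition is:
Bags: B1 = {2, 4, 6, 8}  B2 = {2, 3, 6, 8}  B3 = {4, 6, 7, 8}  B4 = {1, 4, 6, 8}  B5 = {0, 1, 6, 8}  B6 = {2, 3, 5, 8}
Tree: B1–B2, B1–B3, B3–B4, B4–B5, B2–B6
The largest bag has 4 vertices, giving width 3; this decomposition certifies tw(G) ≤ 3. For the lower bound, the 4 vertices {2, 3, 5, 8} are pairwise adjacent, and any tree decomposition puts a clique entirely inside one bag — forcing width ≥ 3. The upper and lower bounds meet at 3, so that is the treewidth.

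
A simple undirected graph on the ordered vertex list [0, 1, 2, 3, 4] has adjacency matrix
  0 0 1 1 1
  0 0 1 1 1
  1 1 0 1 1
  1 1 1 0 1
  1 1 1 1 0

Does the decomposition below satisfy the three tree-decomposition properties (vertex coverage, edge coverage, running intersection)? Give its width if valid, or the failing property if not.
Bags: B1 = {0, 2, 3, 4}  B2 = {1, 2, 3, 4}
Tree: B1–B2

Yes; width 3.

Vertex coverage: the bags together contain {0, 1, 2, 3, 4}, the full vertex set. Edge coverage: each edge of G has both endpoints in at least one bag. Running intersection: for every vertex, the bags containing it form a connected subtree. All three properties hold, so this is a valid tree decomposition of width max|bag| − 1 = 3, and hence tw(G) ≤ 3.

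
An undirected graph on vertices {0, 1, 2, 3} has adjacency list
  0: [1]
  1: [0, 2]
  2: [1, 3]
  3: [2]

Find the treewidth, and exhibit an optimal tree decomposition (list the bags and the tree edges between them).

Every bag has size at most 2, so the width is 2 − 1 = 1 and tw(G) ≤ 1. Since G has at least one edge (e.g. 2–1), it is not an edgeless graph, so tw(G) ≥ 1. Hence tw(G) = 1 exactly.

Treewidth 1.
Bags: B1 = {1, 2}  B2 = {2, 3}  B3 = {0, 1}
Tree: B1–B2, B1–B3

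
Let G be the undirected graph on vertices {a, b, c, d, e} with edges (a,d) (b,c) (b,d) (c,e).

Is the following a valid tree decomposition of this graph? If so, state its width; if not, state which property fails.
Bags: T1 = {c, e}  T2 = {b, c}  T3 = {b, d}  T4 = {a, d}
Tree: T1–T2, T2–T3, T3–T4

Vertex coverage: the bags together contain {a, b, c, d, e}, the full vertex set. Edge coverage: each edge of G has both endpoints in at least one bag. Running intersection: for every vertex, the bags containing it form a connected subtree. All three properties hold, so this is a valid tree decomposition of width max|bag| − 1 = 1, and hence tw(G) ≤ 1.

Yes; width 1.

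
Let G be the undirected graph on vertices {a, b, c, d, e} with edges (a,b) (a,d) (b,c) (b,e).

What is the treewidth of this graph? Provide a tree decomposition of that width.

Treewidth 1.
Bags: B1 = {a, b}  B2 = {b, e}  B3 = {b, c}  B4 = {a, d}
Tree: B1–B2, B2–B3, B1–B4

Each bag holds 2 vertices, so the decomposition has width 1, which upper-bounds the treewidth. Any graph with an edge has treewidth ≥ 1, and G has the edge a–b. The upper and lower bounds meet at 1, so that is the treewidth.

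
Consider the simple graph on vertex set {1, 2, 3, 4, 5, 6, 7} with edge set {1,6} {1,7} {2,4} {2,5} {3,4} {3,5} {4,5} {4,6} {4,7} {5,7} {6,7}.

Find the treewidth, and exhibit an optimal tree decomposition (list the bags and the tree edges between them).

Treewidth 2.
One such decomposition:
Bags: B1 = {3, 4, 5}  B2 = {4, 5, 7}  B3 = {4, 6, 7}  B4 = {1, 6, 7}  B5 = {2, 4, 5}
Tree: B1–B2, B2–B3, B3–B4, B2–B5

The largest bag has 3 vertices, giving width 2; this decomposition certifies tw(G) ≤ 2. Conversely, {1, 6, 7} is a clique of size 3, and the vertices of any clique must share a bag in every tree decomposition; so some bag has ≥ 3 vertices and tw(G) ≥ 2. Hence tw(G) = 2 exactly.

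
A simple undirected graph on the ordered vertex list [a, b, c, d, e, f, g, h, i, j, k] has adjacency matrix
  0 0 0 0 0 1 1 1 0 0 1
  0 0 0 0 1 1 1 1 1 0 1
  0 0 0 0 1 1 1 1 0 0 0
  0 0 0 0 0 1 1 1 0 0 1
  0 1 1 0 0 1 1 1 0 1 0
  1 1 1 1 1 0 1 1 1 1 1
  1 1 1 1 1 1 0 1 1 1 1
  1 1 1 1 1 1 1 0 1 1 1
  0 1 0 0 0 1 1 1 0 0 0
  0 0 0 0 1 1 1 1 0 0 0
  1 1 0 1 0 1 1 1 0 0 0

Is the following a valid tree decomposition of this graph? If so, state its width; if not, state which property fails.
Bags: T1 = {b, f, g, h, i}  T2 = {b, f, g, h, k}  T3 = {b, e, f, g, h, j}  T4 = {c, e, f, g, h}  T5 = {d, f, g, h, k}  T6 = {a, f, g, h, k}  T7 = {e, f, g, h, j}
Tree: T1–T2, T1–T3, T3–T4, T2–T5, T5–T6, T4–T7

A tree decomposition must satisfy three properties: every vertex lies in some bag; for every edge, both endpoints lie together in some bag; and for every vertex, the bags containing it form a connected subtree. Here bags containing vertex j are not connected in the tree, so the decomposition is invalid.

No — bags containing vertex j are not connected in the tree.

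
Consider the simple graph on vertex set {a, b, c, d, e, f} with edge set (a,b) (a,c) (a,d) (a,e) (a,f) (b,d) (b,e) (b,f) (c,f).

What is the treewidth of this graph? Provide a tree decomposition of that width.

Treewidth 2.
One optimal decomposition is:
Bags: B1 = {a, b, f}  B2 = {a, b, d}  B3 = {a, b, e}  B4 = {a, c, f}
Tree: B1–B2, B1–B3, B1–B4

Each bag holds 3 vertices, so the decomposition has width 2, which upper-bounds the treewidth. For the lower bound, the 3 vertices {a, c, f} are pairwise adjacent, and any tree decomposition puts a clique entirely inside one bag — forcing width ≥ 2. Combining the bounds, tw(G) = 2.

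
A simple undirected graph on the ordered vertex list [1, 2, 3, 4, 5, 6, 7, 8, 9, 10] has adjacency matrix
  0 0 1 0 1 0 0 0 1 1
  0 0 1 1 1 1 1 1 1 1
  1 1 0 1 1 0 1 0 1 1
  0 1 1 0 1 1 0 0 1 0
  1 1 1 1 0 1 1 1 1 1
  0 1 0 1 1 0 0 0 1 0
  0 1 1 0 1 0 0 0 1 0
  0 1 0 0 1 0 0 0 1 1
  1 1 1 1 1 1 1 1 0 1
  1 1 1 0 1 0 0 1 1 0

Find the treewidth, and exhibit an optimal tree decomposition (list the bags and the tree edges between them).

Treewidth 4.
One optimal decomposition is:
Bags: B1 = {2, 3, 5, 7, 9}  B2 = {2, 3, 5, 9, 10}  B3 = {1, 3, 5, 9, 10}  B4 = {2, 5, 8, 9, 10}  B5 = {2, 3, 4, 5, 9}  B6 = {2, 4, 5, 6, 9}
Tree: B1–B2, B2–B3, B2–B4, B2–B5, B5–B6

Each bag holds 5 vertices, so the decomposition has width 4, which upper-bounds the treewidth. For the lower bound, the 5 vertices {1, 3, 5, 9, 10} are pairwise adjacent, and any tree decomposition puts a clique entirely inside one bag — forcing width ≥ 4. The upper and lower bounds meet at 4, so that is the treewidth.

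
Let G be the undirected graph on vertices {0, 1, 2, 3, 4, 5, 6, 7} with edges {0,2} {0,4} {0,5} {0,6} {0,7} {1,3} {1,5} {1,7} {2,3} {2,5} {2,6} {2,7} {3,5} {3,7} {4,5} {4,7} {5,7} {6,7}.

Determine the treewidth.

A width-3 tree decomposition is:
Bags: B1 = {0, 2, 5, 7}  B2 = {0, 4, 5, 7}  B3 = {2, 3, 5, 7}  B4 = {1, 3, 5, 7}  B5 = {0, 2, 6, 7}
Tree: B1–B2, B1–B3, B3–B4, B1–B5
The largest bag has 4 vertices, giving width 3; this decomposition certifies tw(G) ≤ 3. For the lower bound, the 4 vertices {0, 2, 5, 7} are pairwise adjacent, and any tree decomposition puts a clique entirely inside one bag — forcing width ≥ 3. The upper and lower bounds meet at 3, so that is the treewidth.

3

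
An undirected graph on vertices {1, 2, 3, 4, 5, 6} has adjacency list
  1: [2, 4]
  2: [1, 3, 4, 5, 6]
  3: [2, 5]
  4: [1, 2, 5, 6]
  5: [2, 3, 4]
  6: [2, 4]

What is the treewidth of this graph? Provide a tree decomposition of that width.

Each bag holds 3 vertices, so the decomposition has width 2, which upper-bounds the treewidth. On the other hand G contains the 3-clique {2, 3, 5}. A clique must lie in a single bag of any decomposition, so no decomposition can have width below 2. Hence tw(G) = 2 exactly.

Treewidth 2.
Bags: B1 = {2, 4, 5}  B2 = {2, 3, 5}  B3 = {1, 2, 4}  B4 = {2, 4, 6}
Tree: B1–B2, B1–B3, B1–B4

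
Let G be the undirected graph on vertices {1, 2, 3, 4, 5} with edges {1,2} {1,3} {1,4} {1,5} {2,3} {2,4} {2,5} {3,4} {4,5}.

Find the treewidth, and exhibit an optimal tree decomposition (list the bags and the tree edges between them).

Each bag holds 4 vertices, so the decomposition has width 3, which upper-bounds the treewidth. Conversely, {1, 2, 3, 4} is a clique of size 4, and the vertices of any clique must share a bag in every tree decomposition; so some bag has ≥ 4 vertices and tw(G) ≥ 3. Therefore the treewidth is 3.

Treewidth 3.
One optimal decomposition is:
Bags: B1 = {1, 2, 4, 5}  B2 = {1, 2, 3, 4}
Tree: B1–B2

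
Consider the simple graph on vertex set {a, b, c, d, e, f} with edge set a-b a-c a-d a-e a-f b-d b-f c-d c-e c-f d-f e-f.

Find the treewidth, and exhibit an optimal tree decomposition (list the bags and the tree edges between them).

Each bag holds 4 vertices, so the decomposition has width 3, which upper-bounds the treewidth. For the lower bound, the 4 vertices {a, c, d, f} are pairwise adjacent, and any tree decomposition puts a clique entirely inside one bag — forcing width ≥ 3. The upper and lower bounds meet at 3, so that is the treewidth.

Treewidth 3.
One such decomposition:
Bags: B1 = {a, c, d, f}  B2 = {a, b, d, f}  B3 = {a, c, e, f}
Tree: B1–B2, B1–B3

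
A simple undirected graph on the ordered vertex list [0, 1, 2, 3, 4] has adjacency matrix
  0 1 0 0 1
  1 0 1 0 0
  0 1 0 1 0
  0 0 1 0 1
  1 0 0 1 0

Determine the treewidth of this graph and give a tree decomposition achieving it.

Treewidth 2.
Bags: B1 = {0, 1, 2}  B2 = {0, 2, 3}  B3 = {0, 3, 4}
Tree: B1–B2, B2–B3

Every bag has size at most 3, so the width is 3 − 1 = 2 and tw(G) ≤ 2. The edges 0–1–2–3–4–0 form a cycle, so G is not a tree and its treewidth is at least 2. Combining the bounds, tw(G) = 2.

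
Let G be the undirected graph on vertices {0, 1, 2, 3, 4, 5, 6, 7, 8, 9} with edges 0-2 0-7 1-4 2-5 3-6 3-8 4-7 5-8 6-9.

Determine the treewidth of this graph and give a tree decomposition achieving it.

Treewidth 1.
One such decomposition:
Bags: B1 = {1, 4}  B2 = {4, 7}  B3 = {0, 7}  B4 = {0, 2}  B5 = {2, 5}  B6 = {5, 8}  B7 = {3, 8}  B8 = {3, 6}  B9 = {6, 9}
Tree: B1–B2, B2–B3, B3–B4, B4–B5, B5–B6, B6–B7, B7–B8, B8–B9

Every bag has size at most 2, so the width is 2 − 1 = 1 and tw(G) ≤ 1. Since G has at least one edge (e.g. 1–4), it is not an edgeless graph, so tw(G) ≥ 1. The upper and lower bounds meet at 1, so that is the treewidth.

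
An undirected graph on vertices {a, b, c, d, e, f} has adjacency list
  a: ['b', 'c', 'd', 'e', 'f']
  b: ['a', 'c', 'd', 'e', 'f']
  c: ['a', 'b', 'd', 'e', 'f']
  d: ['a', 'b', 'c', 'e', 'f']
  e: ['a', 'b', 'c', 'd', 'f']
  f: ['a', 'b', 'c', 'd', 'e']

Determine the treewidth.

5

A width-5 tree decomposition is:
Bags: B1 = {a, b, c, d, e, f}
Tree: (single bag)
A single bag containing all 6 vertices is trivially a valid decomposition of width 5. For the lower bound, the 6 vertices {a, b, c, d, e, f} are pairwise adjacent, and any tree decomposition puts a clique entirely inside one bag — forcing width ≥ 5. The upper and lower bounds meet at 5, so that is the treewidth.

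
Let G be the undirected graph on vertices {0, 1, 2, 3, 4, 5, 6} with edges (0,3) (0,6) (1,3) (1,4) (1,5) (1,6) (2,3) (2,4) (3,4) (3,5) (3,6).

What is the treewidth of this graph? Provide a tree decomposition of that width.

Treewidth 2.
Bags: B1 = {0, 3, 6}  B2 = {1, 3, 6}  B3 = {1, 3, 4}  B4 = {1, 3, 5}  B5 = {2, 3, 4}
Tree: B1–B2, B2–B3, B2–B4, B3–B5

Each bag holds 3 vertices, so the decomposition has width 2, which upper-bounds the treewidth. Conversely, {0, 3, 6} is a clique of size 3, and the vertices of any clique must share a bag in every tree decomposition; so some bag has ≥ 3 vertices and tw(G) ≥ 2. Therefore the treewidth is 2.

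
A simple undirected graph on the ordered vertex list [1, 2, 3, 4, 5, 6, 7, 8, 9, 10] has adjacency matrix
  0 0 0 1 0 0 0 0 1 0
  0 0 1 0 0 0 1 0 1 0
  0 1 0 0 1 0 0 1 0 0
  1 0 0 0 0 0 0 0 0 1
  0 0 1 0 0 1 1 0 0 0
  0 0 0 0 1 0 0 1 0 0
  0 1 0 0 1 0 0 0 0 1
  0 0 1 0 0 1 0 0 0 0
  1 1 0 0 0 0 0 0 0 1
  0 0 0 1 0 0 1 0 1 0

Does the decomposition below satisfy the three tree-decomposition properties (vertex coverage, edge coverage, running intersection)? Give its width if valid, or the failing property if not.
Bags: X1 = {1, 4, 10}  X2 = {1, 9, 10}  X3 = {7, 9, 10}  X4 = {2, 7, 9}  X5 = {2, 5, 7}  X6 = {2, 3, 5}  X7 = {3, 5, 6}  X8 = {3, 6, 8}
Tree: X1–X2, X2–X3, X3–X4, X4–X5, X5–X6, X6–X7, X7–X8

Yes; width 2.

Vertex coverage: the bags together contain {1, 2, 3, 4, 5, 6, 7, 8, 9, 10}, the full vertex set. Edge coverage: each edge of G has both endpoints in at least one bag. Running intersection: for every vertex, the bags containing it form a connected subtree. All three properties hold, so this is a valid tree decomposition of width max|bag| − 1 = 2, and hence tw(G) ≤ 2.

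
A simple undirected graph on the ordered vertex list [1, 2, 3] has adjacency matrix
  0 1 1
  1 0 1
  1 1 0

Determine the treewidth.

A width-2 tree decomposition is:
Bags: B1 = {1, 2, 3}
Tree: (single bag)
With just one bag of size 3, the width is 3 − 1 = 2, so tw(G) ≤ 2. Conversely, {1, 2, 3} is a clique of size 3, and the vertices of any clique must share a bag in every tree decomposition; so some bag has ≥ 3 vertices and tw(G) ≥ 2. Combining the bounds, tw(G) = 2.

2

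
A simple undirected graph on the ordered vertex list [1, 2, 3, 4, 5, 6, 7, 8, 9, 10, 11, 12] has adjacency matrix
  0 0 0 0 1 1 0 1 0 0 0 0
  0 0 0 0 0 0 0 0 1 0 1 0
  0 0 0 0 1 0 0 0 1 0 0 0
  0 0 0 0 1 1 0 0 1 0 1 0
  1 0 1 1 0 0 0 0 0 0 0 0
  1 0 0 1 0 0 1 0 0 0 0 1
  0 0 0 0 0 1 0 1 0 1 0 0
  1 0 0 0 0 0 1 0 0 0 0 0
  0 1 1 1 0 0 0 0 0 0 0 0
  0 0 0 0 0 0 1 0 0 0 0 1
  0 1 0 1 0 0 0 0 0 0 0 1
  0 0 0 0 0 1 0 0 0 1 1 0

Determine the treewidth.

A width-3 tree decomposition is:
Bags: B1 = {2, 3, 9, 11}  B2 = {3, 4, 9, 11}  B3 = {3, 4, 5, 11}  B4 = {4, 5, 11, 12}  B5 = {4, 5, 6, 12}  B6 = {1, 5, 6, 12}  B7 = {1, 6, 10, 12}  B8 = {1, 6, 7, 10}  B9 = {1, 7, 8, 10}
Tree: B1–B2, B2–B3, B3–B4, B4–B5, B5–B6, B6–B7, B7–B8, B8–B9
Every bag has size at most 4, so the width is 4 − 1 = 3 and tw(G) ≤ 3. For the lower bound: the 4 vertex sets {2,3,9}, {11}, {4}, {1,5,6,12} are disjoint, each induces a connected subgraph, and every pair is joined by at least one edge of G. Contracting each set to a single vertex therefore yields K_{4} as a minor, and since treewidth is minor-monotone, tw(G) ≥ tw(K_{4}) = 3. Combining the bounds, tw(G) = 3.

3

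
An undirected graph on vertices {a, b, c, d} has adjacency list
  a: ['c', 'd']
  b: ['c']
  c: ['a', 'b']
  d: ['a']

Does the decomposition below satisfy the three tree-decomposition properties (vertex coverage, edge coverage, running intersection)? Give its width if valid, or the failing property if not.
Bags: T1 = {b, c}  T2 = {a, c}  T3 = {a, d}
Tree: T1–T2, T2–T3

Yes; width 1.

Every vertex of G appears in some bag (union = {a, b, c, d}); every edge is covered by a bag; and for each vertex v the set of bags containing v is connected in the bag tree. The decomposition is therefore valid. The largest bag has 2 vertices, so the width is 1.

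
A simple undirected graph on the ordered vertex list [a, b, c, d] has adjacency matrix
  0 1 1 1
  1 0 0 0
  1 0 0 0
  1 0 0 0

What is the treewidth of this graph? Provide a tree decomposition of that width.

Treewidth 1.
Bags: B1 = {a, b}  B2 = {a, c}  B3 = {a, d}
Tree: B1–B2, B2–B3

The largest bag has 2 vertices, giving width 1; this decomposition certifies tw(G) ≤ 1. Any graph with an edge has treewidth ≥ 1, and G has the edge a–b. Combining the bounds, tw(G) = 1.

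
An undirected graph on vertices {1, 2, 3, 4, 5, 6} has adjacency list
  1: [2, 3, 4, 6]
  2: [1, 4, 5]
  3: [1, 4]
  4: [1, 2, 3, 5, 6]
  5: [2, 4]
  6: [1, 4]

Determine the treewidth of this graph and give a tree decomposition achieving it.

The largest bag has 3 vertices, giving width 2; this decomposition certifies tw(G) ≤ 2. On the other hand G contains the 3-clique {1, 2, 4}. A clique must lie in a single bag of any decomposition, so no decomposition can have width below 2. Therefore the treewidth is 2.

Treewidth 2.
One such decomposition:
Bags: B1 = {1, 2, 4}  B2 = {1, 4, 6}  B3 = {1, 3, 4}  B4 = {2, 4, 5}
Tree: B1–B2, B1–B3, B1–B4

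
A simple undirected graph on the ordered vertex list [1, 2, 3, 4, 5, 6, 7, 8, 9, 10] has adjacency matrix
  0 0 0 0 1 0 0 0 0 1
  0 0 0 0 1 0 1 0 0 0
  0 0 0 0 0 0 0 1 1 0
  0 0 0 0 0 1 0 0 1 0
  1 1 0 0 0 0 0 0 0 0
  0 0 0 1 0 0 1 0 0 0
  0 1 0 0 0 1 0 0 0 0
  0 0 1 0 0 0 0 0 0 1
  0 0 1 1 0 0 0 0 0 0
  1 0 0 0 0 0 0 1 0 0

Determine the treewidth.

2

A width-2 tree decomposition is:
Bags: B1 = {4, 6, 7}  B2 = {2, 4, 7}  B3 = {2, 4, 5}  B4 = {1, 4, 5}  B5 = {1, 4, 10}  B6 = {4, 8, 10}  B7 = {3, 4, 8}  B8 = {3, 4, 9}
Tree: B1–B2, B2–B3, B3–B4, B4–B5, B5–B6, B6–B7, B7–B8
Every bag has size at most 3, so the width is 3 − 1 = 2 and tw(G) ≤ 2. Since 4–6–7–2–5–1–10–8–3–9–4 is a cycle in G, G is not acyclic. Forests are exactly the graphs of treewidth ≤ 1, so tw(G) ≥ 2. Therefore the treewidth is 2.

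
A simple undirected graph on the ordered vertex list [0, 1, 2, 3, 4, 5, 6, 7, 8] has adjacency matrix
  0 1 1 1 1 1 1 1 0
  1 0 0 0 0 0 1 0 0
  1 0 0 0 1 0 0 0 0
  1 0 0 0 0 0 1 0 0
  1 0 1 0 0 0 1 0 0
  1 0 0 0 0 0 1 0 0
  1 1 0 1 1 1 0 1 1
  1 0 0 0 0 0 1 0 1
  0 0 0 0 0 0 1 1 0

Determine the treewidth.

2

A width-2 tree decomposition is:
Bags: B1 = {0, 3, 6}  B2 = {0, 4, 6}  B3 = {0, 6, 7}  B4 = {0, 2, 4}  B5 = {0, 5, 6}  B6 = {6, 7, 8}  B7 = {0, 1, 6}
Tree: B1–B2, B1–B3, B2–B4, B1–B5, B3–B6, B1–B7
Every bag has size at most 3, so the width is 3 − 1 = 2 and tw(G) ≤ 2. Conversely, {0, 2, 4} is a clique of size 3, and the vertices of any clique must share a bag in every tree decomposition; so some bag has ≥ 3 vertices and tw(G) ≥ 2. Combining the bounds, tw(G) = 2.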